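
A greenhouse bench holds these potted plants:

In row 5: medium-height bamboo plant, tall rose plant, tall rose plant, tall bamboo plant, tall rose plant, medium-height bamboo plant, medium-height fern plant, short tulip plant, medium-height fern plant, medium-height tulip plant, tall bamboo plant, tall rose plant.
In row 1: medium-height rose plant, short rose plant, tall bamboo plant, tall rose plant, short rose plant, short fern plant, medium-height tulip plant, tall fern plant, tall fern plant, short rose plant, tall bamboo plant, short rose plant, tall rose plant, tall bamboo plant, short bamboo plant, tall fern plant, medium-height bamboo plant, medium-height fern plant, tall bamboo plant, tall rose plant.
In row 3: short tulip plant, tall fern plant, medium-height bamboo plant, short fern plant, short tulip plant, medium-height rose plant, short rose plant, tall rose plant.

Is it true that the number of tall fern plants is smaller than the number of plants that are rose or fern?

|tall fern plants| = 4.
|plants that are rose or fern| = 24.
The claim requires 4 < 24, which holds.

True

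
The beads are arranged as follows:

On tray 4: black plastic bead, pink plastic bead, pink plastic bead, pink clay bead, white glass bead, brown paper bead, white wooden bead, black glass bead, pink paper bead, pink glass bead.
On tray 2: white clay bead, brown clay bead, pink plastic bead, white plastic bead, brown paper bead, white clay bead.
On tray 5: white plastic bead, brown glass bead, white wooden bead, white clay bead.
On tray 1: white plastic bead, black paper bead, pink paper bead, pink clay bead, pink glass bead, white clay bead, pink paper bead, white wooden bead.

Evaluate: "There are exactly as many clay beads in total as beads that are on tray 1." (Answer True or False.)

|clay beads| = 7.
|beads on tray 1| = 8.
The claim requires 7 = 8, which does not hold.

False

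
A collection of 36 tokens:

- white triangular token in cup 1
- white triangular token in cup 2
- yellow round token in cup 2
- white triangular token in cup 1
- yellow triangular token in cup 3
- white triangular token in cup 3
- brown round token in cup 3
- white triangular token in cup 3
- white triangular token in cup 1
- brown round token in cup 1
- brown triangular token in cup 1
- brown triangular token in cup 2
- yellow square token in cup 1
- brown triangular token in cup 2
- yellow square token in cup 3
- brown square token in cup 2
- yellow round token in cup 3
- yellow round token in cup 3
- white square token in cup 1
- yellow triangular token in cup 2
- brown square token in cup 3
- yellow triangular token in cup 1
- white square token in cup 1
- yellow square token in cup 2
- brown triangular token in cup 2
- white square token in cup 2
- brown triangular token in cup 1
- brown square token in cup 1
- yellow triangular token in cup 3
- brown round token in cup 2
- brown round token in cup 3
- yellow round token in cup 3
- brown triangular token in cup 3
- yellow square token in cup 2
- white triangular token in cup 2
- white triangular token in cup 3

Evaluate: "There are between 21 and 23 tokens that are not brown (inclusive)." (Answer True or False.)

There are 23 tokens that are not brown.
The claim requires 21 ≤ 23 ≤ 23, which holds.

True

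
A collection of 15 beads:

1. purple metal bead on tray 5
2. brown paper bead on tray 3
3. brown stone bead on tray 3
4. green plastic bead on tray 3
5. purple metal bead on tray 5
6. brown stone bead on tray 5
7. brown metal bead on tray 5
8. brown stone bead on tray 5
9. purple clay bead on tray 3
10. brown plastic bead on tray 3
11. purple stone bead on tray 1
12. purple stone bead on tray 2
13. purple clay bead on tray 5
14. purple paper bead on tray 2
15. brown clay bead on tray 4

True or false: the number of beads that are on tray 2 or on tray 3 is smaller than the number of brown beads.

beads on tray 2 or on tray 3: 7.
brown beads: 7.
The claim requires 7 < 7, which does not hold.

False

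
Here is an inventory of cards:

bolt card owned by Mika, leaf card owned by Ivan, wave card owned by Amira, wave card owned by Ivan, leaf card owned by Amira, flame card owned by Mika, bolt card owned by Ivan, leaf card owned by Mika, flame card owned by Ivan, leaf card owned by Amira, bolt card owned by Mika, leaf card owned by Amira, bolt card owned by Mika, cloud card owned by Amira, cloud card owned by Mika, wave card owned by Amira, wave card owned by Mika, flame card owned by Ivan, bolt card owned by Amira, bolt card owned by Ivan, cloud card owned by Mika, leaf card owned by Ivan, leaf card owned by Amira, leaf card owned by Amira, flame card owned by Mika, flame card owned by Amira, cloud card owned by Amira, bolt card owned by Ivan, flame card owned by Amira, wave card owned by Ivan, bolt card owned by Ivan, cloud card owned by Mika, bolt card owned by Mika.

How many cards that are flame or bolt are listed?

bolt: 9; flame: 6; together 9 + 6 = 15.

15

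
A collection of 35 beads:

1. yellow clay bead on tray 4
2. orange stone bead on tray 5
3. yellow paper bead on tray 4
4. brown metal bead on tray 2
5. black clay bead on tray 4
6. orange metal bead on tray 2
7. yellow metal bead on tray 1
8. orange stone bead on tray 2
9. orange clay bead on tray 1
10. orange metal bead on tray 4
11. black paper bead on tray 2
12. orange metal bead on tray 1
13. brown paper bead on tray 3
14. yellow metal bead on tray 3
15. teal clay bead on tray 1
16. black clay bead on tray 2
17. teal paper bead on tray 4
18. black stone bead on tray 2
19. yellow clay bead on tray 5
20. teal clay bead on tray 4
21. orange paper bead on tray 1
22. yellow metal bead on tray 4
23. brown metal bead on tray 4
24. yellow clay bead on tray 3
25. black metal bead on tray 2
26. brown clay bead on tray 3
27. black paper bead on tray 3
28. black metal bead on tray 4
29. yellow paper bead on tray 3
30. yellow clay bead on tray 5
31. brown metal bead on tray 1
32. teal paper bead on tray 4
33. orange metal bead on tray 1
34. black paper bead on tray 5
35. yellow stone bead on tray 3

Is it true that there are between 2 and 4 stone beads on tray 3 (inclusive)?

There is 1 stone bead on tray 3.
The claim requires 2 ≤ 1 ≤ 4, which does not hold.

False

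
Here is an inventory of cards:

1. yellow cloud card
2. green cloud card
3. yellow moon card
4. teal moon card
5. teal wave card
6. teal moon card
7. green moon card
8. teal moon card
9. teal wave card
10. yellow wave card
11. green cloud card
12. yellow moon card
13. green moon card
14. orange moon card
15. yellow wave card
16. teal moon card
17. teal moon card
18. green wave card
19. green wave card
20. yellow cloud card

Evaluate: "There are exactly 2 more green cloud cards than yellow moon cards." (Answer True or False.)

green cloud cards: 2.
yellow moon cards: 2.
The claim requires 2 − 2 (= 0) to equal 2, which does not hold.

False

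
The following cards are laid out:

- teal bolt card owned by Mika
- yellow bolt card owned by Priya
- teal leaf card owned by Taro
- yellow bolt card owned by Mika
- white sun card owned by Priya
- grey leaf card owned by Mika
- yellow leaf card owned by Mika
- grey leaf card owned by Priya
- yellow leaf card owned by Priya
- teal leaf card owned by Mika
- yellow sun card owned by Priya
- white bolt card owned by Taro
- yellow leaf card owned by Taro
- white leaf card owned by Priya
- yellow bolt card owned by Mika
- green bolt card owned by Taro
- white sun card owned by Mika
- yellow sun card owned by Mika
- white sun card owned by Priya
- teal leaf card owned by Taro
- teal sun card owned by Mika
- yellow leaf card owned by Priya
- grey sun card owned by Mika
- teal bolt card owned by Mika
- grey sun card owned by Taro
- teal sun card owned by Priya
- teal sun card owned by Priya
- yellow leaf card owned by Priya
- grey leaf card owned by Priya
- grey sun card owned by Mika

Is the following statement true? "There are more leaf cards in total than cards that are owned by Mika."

False

There are 12 leaf cards.
Count of cards owned by Mika: 12.
The claim requires 12 > 12, which does not hold.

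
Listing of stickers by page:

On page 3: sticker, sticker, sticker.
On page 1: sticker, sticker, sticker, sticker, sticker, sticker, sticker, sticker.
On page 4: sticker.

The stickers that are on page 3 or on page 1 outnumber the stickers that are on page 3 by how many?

8

stickers on page 3 or on page 1: 11.
stickers on page 3: 3.
11 − 3 = 8.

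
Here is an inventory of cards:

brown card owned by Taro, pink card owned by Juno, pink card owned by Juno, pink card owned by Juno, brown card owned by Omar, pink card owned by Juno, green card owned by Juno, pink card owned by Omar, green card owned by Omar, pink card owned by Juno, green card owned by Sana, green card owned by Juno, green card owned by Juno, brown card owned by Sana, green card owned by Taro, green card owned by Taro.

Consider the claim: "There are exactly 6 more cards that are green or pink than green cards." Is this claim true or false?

|cards that are green or pink| = 13.
|green cards| = 7.
The claim requires 13 − 7 (= 6) to equal 6, which holds.

True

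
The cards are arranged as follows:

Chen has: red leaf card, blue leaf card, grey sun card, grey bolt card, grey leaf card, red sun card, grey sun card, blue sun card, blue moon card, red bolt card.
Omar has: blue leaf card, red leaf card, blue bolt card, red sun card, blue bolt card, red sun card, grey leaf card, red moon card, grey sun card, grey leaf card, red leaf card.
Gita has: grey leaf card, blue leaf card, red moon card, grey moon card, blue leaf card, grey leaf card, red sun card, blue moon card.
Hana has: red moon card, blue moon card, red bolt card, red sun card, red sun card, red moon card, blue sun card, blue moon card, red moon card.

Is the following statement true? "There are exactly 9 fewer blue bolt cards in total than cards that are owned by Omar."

True

blue bolt cards: 2.
cards owned by Omar: 11.
The claim requires 11 − 2 (= 9) to equal 9, which holds.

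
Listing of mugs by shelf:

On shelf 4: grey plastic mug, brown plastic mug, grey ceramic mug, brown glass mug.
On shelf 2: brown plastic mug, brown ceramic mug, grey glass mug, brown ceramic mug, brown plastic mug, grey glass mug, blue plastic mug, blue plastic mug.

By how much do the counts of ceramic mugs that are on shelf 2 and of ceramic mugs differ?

ceramic mugs on shelf 2: 2. ceramic mugs: 3.
|2 − 3| = 3 − 2 = 1.

1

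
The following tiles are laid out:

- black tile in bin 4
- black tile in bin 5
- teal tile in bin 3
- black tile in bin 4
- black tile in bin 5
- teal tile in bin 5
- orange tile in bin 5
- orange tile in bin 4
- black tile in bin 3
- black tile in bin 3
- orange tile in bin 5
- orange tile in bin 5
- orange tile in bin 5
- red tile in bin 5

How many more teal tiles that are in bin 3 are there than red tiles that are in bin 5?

teal tiles in bin 3: 1.
red tiles in bin 5: 1.
1 − 1 = 0.

0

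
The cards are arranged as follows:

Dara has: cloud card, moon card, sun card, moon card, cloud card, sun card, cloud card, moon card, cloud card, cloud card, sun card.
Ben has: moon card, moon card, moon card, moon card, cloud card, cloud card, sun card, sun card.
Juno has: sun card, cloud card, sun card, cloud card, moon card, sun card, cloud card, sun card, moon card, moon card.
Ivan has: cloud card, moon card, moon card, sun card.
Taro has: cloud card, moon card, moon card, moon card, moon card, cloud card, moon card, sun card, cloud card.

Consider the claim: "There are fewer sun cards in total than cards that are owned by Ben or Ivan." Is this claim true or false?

True

There are 11 sun cards.
Count of cards owned by Ben or Ivan: 12.
The claim requires 11 < 12, which holds.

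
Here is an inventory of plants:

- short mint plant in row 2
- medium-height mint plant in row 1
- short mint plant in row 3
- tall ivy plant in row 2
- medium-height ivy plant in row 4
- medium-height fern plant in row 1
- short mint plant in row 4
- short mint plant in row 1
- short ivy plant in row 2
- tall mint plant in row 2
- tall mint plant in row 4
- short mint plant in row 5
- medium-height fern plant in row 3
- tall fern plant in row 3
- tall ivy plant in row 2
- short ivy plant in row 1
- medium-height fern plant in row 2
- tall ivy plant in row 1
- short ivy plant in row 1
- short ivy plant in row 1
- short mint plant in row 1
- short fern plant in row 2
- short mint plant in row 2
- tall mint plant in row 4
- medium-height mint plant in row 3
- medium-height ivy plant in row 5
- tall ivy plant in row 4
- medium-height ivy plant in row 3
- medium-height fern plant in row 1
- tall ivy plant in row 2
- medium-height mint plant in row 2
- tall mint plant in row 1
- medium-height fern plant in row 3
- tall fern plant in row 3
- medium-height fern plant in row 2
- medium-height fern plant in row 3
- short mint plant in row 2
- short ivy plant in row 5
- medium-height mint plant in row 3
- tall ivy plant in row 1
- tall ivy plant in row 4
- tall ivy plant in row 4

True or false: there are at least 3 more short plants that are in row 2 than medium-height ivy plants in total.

There are 5 short plants in row 2.
There are 3 medium-height ivy plants.
The claim requires 5 − 3 = 2 ≥ 3, which does not hold.

False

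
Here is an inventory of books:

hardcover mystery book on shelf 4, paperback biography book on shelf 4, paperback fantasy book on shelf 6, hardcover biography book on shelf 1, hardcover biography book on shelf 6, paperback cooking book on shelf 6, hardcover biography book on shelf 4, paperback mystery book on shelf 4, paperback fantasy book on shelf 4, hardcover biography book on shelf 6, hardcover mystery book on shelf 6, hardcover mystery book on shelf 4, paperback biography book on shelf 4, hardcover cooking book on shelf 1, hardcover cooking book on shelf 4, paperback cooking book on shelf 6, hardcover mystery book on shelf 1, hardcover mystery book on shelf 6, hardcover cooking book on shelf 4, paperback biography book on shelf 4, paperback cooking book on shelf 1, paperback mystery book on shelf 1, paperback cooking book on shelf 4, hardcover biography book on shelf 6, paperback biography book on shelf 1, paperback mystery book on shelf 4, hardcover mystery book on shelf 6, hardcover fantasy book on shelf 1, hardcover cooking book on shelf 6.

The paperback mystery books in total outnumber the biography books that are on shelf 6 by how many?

0

paperback mystery books: 3.
biography books on shelf 6: 3.
3 − 3 = 0.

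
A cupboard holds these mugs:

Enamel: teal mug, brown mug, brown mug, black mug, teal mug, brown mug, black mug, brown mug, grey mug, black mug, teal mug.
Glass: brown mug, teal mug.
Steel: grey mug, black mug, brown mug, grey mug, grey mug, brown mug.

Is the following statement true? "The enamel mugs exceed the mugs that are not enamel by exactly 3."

There are 11 enamel mugs.
There are 8 mugs that are not enamel.
The claim requires 11 − 8 (= 3) to equal 3, which holds.

True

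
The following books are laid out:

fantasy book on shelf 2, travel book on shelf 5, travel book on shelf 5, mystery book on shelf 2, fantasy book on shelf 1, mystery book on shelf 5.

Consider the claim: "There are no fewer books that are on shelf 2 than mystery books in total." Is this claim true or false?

True

There are 2 books on shelf 2.
There are 2 mystery books.
The claim requires 2 ≥ 2, which holds.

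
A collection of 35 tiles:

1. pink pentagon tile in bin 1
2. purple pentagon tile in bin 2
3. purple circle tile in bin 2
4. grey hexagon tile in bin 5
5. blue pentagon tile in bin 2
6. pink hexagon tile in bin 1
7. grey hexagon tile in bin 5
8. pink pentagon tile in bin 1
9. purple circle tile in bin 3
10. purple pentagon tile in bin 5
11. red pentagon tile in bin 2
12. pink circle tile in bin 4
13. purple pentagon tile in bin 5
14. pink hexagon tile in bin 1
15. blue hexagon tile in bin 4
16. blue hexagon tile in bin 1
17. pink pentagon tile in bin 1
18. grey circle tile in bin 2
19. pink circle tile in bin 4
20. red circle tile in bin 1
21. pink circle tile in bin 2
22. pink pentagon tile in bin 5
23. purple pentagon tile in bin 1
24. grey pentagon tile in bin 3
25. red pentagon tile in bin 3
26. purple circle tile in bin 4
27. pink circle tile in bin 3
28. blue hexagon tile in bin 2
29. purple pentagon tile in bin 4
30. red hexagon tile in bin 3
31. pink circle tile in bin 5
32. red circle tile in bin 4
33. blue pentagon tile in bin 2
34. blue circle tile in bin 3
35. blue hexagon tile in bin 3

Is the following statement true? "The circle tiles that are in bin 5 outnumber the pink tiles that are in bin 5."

There is 1 circle tile in bin 5.
There are 2 pink tiles in bin 5.
The claim requires 1 > 2, which does not hold.

False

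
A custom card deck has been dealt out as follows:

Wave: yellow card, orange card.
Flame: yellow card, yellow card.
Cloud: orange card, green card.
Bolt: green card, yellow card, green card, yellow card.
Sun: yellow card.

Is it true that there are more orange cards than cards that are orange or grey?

False

orange cards: 2.
cards that are orange or grey: 2.
The claim requires 2 > 2, which does not hold.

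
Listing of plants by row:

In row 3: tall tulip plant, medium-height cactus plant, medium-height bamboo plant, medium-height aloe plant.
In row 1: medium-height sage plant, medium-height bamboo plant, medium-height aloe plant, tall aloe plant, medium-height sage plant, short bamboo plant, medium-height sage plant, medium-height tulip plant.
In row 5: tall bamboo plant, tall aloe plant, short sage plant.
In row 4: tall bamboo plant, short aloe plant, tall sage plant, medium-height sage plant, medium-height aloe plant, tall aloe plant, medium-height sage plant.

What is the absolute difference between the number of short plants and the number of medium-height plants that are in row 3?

0

short plants: 3. medium-height plants in row 3: 3.
|3 − 3| = 3 − 3 = 0.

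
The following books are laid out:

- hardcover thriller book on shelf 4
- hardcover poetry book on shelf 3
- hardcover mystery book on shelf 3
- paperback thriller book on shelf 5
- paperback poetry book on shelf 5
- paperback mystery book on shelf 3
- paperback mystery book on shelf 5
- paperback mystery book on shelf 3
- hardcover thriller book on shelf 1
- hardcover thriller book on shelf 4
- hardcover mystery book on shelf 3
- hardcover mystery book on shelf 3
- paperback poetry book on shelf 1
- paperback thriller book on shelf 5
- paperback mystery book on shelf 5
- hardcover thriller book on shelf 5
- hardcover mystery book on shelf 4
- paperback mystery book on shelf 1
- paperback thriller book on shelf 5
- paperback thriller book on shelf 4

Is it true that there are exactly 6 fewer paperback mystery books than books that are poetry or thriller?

|paperback mystery books| = 5.
|books that are poetry or thriller| = 11.
The claim requires 11 − 5 (= 6) to equal 6, which holds.

True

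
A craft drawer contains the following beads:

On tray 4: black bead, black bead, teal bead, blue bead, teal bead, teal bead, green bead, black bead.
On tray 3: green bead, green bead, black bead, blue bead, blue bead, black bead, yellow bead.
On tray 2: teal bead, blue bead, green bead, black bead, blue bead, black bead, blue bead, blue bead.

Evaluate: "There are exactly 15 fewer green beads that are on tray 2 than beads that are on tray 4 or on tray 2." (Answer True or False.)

True

green beads on tray 2: 1.
beads on tray 4 or on tray 2: 16.
The claim requires 16 − 1 (= 15) to equal 15, which holds.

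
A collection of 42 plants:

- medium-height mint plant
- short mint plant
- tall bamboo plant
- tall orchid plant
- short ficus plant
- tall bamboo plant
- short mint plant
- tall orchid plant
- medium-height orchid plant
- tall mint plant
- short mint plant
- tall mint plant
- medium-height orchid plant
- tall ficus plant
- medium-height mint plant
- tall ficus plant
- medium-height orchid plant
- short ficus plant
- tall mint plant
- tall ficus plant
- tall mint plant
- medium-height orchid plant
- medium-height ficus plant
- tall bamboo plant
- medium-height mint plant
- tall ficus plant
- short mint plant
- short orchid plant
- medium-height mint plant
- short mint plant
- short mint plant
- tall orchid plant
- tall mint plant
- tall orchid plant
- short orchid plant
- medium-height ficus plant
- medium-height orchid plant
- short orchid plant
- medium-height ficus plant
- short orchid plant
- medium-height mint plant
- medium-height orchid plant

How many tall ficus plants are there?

4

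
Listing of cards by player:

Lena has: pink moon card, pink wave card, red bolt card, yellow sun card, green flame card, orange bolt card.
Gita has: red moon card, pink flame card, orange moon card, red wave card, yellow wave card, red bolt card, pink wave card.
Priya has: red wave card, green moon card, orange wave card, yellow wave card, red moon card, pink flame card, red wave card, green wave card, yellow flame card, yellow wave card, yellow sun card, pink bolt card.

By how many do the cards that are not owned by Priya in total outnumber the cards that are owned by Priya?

cards that are not owned by Priya: 13.
cards owned by Priya: 12.
13 − 12 = 1.

1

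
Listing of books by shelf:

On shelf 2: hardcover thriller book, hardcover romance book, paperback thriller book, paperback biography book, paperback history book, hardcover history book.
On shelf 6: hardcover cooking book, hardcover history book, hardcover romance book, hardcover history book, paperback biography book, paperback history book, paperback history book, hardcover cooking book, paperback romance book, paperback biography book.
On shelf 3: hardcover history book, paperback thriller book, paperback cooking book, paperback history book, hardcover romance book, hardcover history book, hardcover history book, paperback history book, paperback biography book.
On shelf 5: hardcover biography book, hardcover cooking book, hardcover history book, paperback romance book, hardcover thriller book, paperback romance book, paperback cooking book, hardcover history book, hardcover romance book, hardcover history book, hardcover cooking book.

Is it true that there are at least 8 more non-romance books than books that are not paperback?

True

|non-romance books| = 29.
|books that are not paperback| = 20.
The claim requires 29 − 20 = 9 ≥ 8, which holds.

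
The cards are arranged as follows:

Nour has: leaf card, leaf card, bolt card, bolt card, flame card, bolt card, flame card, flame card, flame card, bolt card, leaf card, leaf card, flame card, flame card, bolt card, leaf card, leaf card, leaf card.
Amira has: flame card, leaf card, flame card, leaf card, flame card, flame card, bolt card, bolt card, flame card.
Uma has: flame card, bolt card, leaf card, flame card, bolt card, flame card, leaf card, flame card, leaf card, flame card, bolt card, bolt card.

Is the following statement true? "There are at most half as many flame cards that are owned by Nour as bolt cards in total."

False

Count of flame cards owned by Nour: 6.
There are 11 bolt cards.
The claim requires 2 × 6 = 12 ≤ 11, which does not hold.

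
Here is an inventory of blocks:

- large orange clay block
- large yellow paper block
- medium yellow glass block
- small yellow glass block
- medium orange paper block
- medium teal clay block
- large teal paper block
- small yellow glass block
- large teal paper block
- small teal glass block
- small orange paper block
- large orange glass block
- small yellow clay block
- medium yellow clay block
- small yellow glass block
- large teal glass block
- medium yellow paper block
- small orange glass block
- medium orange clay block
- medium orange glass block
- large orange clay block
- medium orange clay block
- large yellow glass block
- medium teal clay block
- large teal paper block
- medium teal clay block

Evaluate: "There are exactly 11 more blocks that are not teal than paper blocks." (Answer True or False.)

blocks that are not teal: 18.
paper blocks: 7.
The claim requires 18 − 7 (= 11) to equal 11, which holds.

True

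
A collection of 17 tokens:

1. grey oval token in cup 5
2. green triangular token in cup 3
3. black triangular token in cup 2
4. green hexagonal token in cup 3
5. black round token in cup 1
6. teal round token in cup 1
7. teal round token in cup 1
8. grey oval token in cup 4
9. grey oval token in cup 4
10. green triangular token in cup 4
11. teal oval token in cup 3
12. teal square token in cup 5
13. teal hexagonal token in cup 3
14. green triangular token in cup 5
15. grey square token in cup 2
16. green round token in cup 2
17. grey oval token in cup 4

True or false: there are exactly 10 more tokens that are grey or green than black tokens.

False

There are 10 tokens that are grey or green.
There are 2 black tokens.
The claim requires 10 − 2 (= 8) to equal 10, which does not hold.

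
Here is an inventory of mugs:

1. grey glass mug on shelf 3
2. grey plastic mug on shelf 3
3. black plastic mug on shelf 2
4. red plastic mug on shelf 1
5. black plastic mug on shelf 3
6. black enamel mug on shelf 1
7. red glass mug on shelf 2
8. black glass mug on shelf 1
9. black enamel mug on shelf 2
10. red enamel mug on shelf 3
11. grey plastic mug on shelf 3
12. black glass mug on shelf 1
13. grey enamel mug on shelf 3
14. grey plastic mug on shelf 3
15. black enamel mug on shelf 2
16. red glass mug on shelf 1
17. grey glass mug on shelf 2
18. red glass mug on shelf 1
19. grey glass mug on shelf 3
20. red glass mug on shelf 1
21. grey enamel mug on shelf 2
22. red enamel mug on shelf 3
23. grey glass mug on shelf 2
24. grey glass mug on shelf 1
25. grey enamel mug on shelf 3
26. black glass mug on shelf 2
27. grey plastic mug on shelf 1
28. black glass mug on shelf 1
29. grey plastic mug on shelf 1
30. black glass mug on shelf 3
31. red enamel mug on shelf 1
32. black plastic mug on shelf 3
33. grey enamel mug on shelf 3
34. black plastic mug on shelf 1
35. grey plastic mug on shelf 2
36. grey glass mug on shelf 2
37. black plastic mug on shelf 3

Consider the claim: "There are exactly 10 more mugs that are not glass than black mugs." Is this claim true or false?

False

mugs that are not glass: 22.
black mugs: 13.
The claim requires 22 − 13 (= 9) to equal 10, which does not hold.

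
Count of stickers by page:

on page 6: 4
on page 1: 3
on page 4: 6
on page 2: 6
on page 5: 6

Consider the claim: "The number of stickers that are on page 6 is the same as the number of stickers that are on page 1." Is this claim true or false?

False

stickers on page 6: 4.
stickers on page 1: 3.
The claim requires 4 = 3, which does not hold.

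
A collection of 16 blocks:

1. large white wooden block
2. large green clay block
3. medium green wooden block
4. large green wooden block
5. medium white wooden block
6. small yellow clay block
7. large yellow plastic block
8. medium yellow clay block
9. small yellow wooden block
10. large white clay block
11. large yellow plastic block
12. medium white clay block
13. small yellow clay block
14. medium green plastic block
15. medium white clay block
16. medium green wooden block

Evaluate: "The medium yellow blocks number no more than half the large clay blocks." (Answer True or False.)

|medium yellow blocks| = 1.
|large clay blocks| = 2.
The claim requires 2 × 1 = 2 ≤ 2, which holds.

True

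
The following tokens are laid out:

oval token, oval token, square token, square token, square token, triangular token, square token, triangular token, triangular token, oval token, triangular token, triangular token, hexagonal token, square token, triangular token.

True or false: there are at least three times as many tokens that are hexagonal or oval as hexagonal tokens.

True

tokens that are hexagonal or oval: 4.
hexagonal tokens: 1.
The claim requires 4 ≥ 3 × 1 = 3, which holds.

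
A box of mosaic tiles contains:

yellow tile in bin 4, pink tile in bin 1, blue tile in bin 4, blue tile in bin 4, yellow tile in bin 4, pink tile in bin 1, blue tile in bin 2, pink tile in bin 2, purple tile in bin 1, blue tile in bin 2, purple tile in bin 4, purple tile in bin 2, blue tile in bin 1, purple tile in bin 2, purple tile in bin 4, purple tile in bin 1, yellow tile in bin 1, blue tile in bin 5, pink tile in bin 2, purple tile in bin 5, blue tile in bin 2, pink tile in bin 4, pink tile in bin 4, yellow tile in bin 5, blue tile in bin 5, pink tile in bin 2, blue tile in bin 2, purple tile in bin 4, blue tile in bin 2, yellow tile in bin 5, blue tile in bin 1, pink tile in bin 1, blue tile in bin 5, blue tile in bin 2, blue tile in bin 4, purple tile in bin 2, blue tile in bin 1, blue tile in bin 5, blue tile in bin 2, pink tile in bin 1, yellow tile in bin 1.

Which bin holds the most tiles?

bin 2

Counts by bin: bin 2→13, bin 1→11, bin 4→10, bin 5→7.
The maximum is 13, held uniquely by bin 2.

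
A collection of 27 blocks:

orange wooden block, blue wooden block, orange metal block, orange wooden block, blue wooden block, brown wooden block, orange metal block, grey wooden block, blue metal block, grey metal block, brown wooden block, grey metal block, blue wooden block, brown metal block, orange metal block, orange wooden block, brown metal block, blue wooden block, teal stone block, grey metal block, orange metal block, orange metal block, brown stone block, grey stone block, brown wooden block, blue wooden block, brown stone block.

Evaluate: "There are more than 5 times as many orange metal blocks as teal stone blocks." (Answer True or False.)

orange metal blocks: 5.
teal stone blocks: 1.
The claim requires 5 > 5 × 1 = 5, which does not hold.

False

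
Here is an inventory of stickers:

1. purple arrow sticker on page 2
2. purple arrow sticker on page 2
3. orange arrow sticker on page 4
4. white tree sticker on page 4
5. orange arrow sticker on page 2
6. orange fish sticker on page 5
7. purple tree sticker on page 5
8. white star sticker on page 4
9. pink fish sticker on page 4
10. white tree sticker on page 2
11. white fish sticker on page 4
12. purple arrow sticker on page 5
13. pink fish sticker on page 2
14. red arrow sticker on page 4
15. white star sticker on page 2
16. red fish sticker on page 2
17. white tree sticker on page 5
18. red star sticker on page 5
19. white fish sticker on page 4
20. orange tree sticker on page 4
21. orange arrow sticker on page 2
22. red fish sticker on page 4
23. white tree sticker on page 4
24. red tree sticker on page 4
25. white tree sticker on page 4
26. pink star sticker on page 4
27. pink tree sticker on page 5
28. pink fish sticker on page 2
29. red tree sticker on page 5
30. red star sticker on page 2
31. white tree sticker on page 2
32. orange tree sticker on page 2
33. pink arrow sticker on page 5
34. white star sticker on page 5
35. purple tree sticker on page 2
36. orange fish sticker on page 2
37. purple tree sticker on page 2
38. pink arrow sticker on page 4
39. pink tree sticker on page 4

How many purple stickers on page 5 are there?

2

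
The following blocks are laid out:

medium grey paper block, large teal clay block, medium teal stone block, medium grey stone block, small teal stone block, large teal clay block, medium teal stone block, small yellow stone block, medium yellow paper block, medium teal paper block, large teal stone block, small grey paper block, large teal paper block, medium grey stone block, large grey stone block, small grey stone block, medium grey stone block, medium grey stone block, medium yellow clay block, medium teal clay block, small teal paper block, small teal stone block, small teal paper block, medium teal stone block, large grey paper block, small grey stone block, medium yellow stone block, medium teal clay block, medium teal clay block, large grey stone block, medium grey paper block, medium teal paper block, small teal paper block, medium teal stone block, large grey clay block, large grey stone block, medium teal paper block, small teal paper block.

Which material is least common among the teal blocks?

clay

Counts by material (restricted to teal blocks): paper 8, stone 7, clay 5.
The minimum is 5, held uniquely by clay.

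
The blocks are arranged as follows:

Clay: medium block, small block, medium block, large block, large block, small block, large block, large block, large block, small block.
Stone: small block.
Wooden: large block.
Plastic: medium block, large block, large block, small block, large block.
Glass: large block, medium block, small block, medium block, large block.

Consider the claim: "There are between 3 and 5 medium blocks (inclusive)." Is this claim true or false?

|medium blocks| = 5.
The claim requires 3 ≤ 5 ≤ 5, which holds.

True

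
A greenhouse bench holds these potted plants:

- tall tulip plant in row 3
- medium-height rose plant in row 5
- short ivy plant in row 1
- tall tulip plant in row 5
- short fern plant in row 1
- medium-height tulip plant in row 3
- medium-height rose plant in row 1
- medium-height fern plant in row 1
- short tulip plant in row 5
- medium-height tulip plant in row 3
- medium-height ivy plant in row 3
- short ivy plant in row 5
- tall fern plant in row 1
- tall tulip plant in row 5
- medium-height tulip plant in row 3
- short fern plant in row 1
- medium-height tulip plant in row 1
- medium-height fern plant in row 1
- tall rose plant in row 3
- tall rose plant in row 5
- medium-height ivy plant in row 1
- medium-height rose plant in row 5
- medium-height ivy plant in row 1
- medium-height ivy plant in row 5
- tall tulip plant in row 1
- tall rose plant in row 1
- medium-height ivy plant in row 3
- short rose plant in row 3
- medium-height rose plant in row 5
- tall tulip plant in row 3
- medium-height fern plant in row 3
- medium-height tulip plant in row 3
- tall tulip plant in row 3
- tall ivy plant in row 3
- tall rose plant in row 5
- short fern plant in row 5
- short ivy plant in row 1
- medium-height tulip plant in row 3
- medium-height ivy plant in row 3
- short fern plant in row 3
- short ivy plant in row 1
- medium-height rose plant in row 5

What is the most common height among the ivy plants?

medium-height

Counts by height (restricted to ivy plants): medium-height 6, short 4, tall 1.
The maximum is 6, held uniquely by medium-height.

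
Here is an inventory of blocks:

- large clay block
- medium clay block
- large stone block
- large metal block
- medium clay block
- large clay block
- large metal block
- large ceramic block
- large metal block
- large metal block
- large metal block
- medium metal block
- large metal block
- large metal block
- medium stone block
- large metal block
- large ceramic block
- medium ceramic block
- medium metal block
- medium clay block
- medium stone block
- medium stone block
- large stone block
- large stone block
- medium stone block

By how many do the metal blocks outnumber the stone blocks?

3

metal blocks: 10.
stone blocks: 7.
10 − 7 = 3.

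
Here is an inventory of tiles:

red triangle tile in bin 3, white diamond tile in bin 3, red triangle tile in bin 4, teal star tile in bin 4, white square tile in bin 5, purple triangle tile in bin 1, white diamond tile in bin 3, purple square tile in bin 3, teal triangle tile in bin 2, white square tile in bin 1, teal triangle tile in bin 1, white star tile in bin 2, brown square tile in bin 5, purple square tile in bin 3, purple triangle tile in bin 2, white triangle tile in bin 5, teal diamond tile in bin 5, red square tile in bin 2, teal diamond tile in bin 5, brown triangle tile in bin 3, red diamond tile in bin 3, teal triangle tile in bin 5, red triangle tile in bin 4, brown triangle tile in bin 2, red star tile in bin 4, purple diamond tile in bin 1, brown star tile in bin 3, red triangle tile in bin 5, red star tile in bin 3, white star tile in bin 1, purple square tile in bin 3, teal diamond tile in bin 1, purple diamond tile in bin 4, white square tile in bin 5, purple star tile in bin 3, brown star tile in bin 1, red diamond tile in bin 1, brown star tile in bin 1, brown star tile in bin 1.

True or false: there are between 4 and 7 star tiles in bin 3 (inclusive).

False

star tiles in bin 3: 3.
The claim requires 4 ≤ 3 ≤ 7, which does not hold.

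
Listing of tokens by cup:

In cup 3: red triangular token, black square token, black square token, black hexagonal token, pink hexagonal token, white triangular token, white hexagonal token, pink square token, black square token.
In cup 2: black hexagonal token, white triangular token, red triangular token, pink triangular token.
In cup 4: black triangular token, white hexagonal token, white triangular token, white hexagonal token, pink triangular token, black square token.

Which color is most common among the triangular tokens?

white

Counts by color (restricted to triangular tokens): white 3, red 2, pink 2, black 1.
The maximum is 3, held uniquely by white.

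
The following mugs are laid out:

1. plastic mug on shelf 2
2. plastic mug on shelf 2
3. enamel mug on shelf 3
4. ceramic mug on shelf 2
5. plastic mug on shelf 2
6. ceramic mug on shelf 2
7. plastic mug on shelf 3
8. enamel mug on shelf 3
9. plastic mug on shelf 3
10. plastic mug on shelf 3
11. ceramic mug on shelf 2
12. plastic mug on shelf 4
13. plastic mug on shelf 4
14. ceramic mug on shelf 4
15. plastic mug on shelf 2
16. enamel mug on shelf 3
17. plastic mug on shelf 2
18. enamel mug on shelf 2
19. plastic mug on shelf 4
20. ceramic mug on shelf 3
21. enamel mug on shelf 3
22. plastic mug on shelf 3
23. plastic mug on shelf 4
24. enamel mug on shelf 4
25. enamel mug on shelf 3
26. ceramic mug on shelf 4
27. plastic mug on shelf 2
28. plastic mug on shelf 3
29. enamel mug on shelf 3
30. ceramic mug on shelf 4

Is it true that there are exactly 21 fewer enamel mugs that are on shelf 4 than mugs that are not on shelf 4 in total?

True

enamel mugs on shelf 4: 1.
mugs that are not on shelf 4: 22.
The claim requires 22 − 1 (= 21) to equal 21, which holds.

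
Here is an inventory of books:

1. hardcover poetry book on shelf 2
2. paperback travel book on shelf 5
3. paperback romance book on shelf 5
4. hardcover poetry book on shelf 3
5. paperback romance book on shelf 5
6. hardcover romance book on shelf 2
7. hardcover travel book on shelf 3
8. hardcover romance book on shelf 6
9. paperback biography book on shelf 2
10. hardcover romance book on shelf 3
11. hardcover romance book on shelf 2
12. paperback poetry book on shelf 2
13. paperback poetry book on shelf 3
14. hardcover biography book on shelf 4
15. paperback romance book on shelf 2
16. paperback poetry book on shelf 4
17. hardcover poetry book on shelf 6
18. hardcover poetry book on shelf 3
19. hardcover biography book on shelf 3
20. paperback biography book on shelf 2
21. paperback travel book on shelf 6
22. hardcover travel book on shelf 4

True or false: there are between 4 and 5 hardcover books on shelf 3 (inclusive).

True

|hardcover books on shelf 3| = 5.
The claim requires 4 ≤ 5 ≤ 5, which holds.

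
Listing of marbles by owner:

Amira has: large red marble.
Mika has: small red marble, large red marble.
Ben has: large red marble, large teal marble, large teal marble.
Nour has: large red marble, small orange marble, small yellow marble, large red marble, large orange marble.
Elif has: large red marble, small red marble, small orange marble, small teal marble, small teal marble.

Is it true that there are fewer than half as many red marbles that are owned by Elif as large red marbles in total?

True

red marbles owned by Elif: 2.
large red marbles: 6.
The claim requires 2 × 2 = 4 < 6, which holds.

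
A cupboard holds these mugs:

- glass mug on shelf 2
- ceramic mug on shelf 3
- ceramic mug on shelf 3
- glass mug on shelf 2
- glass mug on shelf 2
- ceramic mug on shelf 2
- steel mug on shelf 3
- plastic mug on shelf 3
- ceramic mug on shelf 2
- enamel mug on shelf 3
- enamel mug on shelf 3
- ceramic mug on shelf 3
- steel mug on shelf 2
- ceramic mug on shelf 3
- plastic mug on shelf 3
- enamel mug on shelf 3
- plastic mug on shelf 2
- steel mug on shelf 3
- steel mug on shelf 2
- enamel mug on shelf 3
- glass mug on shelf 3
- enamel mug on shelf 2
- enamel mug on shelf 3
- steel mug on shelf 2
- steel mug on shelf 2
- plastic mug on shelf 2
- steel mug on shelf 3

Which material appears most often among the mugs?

Counts by material: steel 7, enamel 6, ceramic 6, glass 4, plastic 4.
The maximum is 7, held uniquely by steel.

steel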